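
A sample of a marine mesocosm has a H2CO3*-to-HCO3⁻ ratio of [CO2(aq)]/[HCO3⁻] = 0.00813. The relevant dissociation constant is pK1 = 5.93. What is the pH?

From K1 = [H⁺][HCO3⁻]/[CO2(aq)]:  pH = pK1 − log₁₀([CO2(aq)]/[HCO3⁻])
log₁₀(0.00813) = -2.090
pH = 5.93 − (-2.090) = 8.02

pH = 8.02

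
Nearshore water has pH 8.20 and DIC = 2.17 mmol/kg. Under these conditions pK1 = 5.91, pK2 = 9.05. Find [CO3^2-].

[CO3²⁻] = 0.267 mmol/kg

α₂ = 1 / (1 + [H⁺]/K2 + [H⁺]²/(K1K2)) = 1 / (1 + 10^+0.85 + 10^-1.44)
   = 1 / (1 + 7.0795 + 0.036308) = 1/8.1158 = 0.1232
[CO3²⁻] = α₂ × DIC = 0.1232 × 2.17 = 0.267 mmol/kg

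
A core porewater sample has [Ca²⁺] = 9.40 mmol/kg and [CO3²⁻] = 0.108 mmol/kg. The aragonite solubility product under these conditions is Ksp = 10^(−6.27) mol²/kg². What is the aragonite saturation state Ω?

Ω = 1.89

Ksp = 10^(−6.27) = 5.370×10^-7
Ω = [Ca²⁺][CO3²⁻]/Ksp = (9.40×10^-3)(0.108×10^-3) / 5.370×10^-7 = 1.89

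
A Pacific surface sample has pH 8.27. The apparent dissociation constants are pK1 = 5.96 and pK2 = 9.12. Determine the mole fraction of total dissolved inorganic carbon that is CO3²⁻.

α₂ = 1 / (1 + [H⁺]/K2 + [H⁺]²/(K1K2)) = 1 / (1 + 10^+0.85 + 10^-1.46)
   = 1 / (1 + 7.0795 + 0.034674) = 1/8.1141 = 0.1232

α₂ = 0.123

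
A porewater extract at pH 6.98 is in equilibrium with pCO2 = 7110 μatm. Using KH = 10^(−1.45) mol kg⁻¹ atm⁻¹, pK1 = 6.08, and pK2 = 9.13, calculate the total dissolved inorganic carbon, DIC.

DIC = 2.27 mmol/kg

[CO2*] = KH · pCO2 = 10^(−1.45) × 7110×10^-6 = 2.523×10^-4 mol/kg
α₀ = 1/(1 + K1/[H⁺] + K1K2/[H⁺]²) = 1/(1 + 10^+0.90 + 10^-1.25) = 0.1111
DIC = [CO2*]/α₀ = 2.523×10^-4 / 0.1111 = 2.27 mmol/kg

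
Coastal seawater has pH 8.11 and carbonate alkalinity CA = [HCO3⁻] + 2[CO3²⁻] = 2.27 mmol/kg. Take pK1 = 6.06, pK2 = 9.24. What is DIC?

CA = [HCO3⁻] + 2[CO3²⁻] = (α₁ + 2α₂)·DIC
At pH 8.11: [H⁺]/K1 = 10^-2.05 = 0.0089125, K2/[H⁺] = 10^-1.13 = 0.074131
α₁ = 1/(1 + 0.0089125 + 0.074131) = 1/1.0830 = 0.9233; α₂ = α₁·K2/[H⁺] = 0.06845
α₁ + 2α₂ = 1.0602
DIC = CA / (α₁ + 2α₂) = 2.27 / 1.0602 = 2.14 mmol/kg

DIC = 2.14 mmol/kg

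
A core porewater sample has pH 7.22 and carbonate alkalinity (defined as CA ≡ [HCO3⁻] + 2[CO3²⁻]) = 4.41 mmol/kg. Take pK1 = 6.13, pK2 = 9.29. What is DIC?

DIC = 4.73 mmol/kg

CA = [HCO3⁻] + 2[CO3²⁻] = (α₁ + 2α₂)·DIC
At pH 7.22: [H⁺]/K1 = 10^-1.09 = 0.081283, K2/[H⁺] = 10^-2.07 = 0.0085114
α₁ = 1/(1 + 0.081283 + 0.0085114) = 1/1.0898 = 0.9176; α₂ = α₁·K2/[H⁺] = 0.007810
α₁ + 2α₂ = 0.9332
DIC = CA / (α₁ + 2α₂) = 4.41 / 0.9332 = 4.73 mmol/kg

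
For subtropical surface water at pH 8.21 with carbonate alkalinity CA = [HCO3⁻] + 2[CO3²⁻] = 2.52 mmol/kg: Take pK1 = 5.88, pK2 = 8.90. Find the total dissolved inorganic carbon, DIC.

CA = [HCO3⁻] + 2[CO3²⁻] = (α₁ + 2α₂)·DIC
At pH 8.21: [H⁺]/K1 = 10^-2.33 = 0.0046774, K2/[H⁺] = 10^-0.69 = 0.20417
α₁ = 1/(1 + 0.0046774 + 0.20417) = 1/1.2089 = 0.8272; α₂ = α₁·K2/[H⁺] = 0.1689
α₁ + 2α₂ = 1.1650
DIC = CA / (α₁ + 2α₂) = 2.52 / 1.1650 = 2.16 mmol/kg

DIC = 2.16 mmol/kg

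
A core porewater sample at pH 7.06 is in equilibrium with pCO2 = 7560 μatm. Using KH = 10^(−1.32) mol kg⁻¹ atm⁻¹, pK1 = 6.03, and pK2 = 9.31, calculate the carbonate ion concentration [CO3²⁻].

[CO2*] = KH · pCO2 = 10^(−1.32) × 7560×10^-6 = 3.618×10^-4 mol/kg
α₀ = 1/(1 + K1/[H⁺] + K1K2/[H⁺]²) = 1/(1 + 10^+1.03 + 10^-1.22) = 0.08492
DIC = [CO2*]/α₀ = 3.618×10^-4 / 0.08492 = 4.261 mmol/kg
[CO3²⁻] = α₂·DIC; α₂ = 0.005117, so [CO3²⁻] = 0.005117 × 4.261 = 0.0218 mmol/kg

[CO3²⁻] = 0.0218 mmol/kg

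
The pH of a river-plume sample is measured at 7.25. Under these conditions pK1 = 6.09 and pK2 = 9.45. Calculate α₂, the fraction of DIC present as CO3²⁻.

α₂ = 1 / (1 + [H⁺]/K2 + [H⁺]²/(K1K2)) = 1 / (1 + 10^+2.20 + 10^+1.04)
   = 1 / (1 + 158.49 + 10.965) = 1/170.45 = 0.005867

α₂ = 0.00587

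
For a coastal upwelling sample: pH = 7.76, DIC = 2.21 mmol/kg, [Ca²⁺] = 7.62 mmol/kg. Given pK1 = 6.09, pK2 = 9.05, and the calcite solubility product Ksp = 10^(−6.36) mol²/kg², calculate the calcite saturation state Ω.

α₂ = 1 / (1 + [H⁺]/K2 + [H⁺]²/(K1K2)) = 1 / (1 + 10^+1.29 + 10^-0.38)
   = 1 / (1 + 19.498 + 0.41687) = 1/20.915 = 0.04781
[CO3²⁻] = α₂ × DIC = 0.04781 × 2.21 = 0.1057 mmol/kg
Ksp = 10^(−6.36) = 4.365×10^-7
Ω = [Ca²⁺][CO3²⁻]/Ksp = (7.62×10^-3)(1.057×10^-4) / 4.365×10^-7 = 1.84

Ω = 1.84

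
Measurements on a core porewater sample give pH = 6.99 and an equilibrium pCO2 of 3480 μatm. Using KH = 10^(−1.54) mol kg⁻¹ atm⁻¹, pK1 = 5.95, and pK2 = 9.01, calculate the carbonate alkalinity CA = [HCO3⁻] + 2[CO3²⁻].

[CO2*] = KH · pCO2 = 10^(−1.54) × 3480×10^-6 = 1.004×10^-4 mol/kg
α₀ = 1/(1 + K1/[H⁺] + K1K2/[H⁺]²) = 1/(1 + 10^+1.04 + 10^-0.98) = 0.08285
DIC = [CO2*]/α₀ = 1.004×10^-4 / 0.08285 = 1.211 mmol/kg
CA = (α₁ + 2α₂)·DIC = (0.9085 + 2×0.008676) × 1.211 = 1.12 mmol/kg

CA = 1.12 mmol/kg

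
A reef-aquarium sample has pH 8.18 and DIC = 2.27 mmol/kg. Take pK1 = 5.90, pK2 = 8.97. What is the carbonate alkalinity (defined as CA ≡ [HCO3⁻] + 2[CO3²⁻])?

CA = 2.58 mmol/kg

CA = [HCO3⁻] + 2[CO3²⁻] = (α₁ + 2α₂)·DIC
At pH 8.18: [H⁺]/K1 = 10^-2.28 = 0.0052481, K2/[H⁺] = 10^-0.79 = 0.16218
α₁ = 1/(1 + 0.0052481 + 0.16218) = 1/1.1674 = 0.8566; α₂ = α₁·K2/[H⁺] = 0.1389
α₁ + 2α₂ = 1.1344
CA = 1.1344 × 2.27 = 2.58 mmol/kg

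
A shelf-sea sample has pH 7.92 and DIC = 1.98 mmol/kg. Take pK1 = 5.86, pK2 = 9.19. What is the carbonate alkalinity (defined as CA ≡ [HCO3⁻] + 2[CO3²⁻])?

CA = 2.06 mmol/kg

CA = [HCO3⁻] + 2[CO3²⁻] = (α₁ + 2α₂)·DIC
At pH 7.92: [H⁺]/K1 = 10^-2.06 = 0.0087096, K2/[H⁺] = 10^-1.27 = 0.053703
α₁ = 1/(1 + 0.0087096 + 0.053703) = 1/1.0624 = 0.9413; α₂ = α₁·K2/[H⁺] = 0.05055
α₁ + 2α₂ = 1.0424
CA = 1.0424 × 1.98 = 2.06 mmol/kg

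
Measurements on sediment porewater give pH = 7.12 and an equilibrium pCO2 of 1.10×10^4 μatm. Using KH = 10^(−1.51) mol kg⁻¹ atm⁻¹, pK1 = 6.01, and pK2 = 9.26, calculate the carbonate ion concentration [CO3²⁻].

[CO2*] = KH · pCO2 = 10^(−1.51) × 1.10×10^4×10^-6 = 3.399×10^-4 mol/kg
α₀ = 1/(1 + K1/[H⁺] + K1K2/[H⁺]²) = 1/(1 + 10^+1.11 + 10^-1.03) = 0.07155
DIC = [CO2*]/α₀ = 3.399×10^-4 / 0.07155 = 4.751 mmol/kg
[CO3²⁻] = α₂·DIC; α₂ = 0.006678, so [CO3²⁻] = 0.006678 × 4.751 = 0.0317 mmol/kg

[CO3²⁻] = 0.0317 mmol/kg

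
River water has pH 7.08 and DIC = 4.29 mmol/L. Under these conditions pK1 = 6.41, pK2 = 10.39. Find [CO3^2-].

[CO3²⁻] = 1.73 μmol/L

α₂ = 1 / (1 + [H⁺]/K2 + [H⁺]²/(K1K2)) = 1 / (1 + 10^+3.31 + 10^+2.64)
   = 1 / (1 + 2041.7 + 436.52) = 1/2479.3 = 0.0004033
[CO3²⁻] = α₂ × DIC = 0.0004033 × 4.29 = 0.00173 mmol/L = 1.73 μmol/L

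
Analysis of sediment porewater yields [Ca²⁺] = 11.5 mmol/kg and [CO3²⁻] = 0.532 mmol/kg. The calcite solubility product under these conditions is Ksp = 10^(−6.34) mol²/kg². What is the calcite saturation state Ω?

Ω = 13.4

Ksp = 10^(−6.34) = 4.571×10^-7
Ω = [Ca²⁺][CO3²⁻]/Ksp = (11.5×10^-3)(0.532×10^-3) / 4.571×10^-7 = 13.4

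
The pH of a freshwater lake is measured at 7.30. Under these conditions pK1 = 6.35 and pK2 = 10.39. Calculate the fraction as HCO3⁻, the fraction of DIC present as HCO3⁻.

α₁ = 0.898

α₁ = 1 / (1 + [H⁺]/K1 + K2/[H⁺]) = 1 / (1 + 10^-0.95 + 10^-3.09)
   = 1 / (1 + 0.11220 + 0.00081283) = 1/1.1130 = 0.8985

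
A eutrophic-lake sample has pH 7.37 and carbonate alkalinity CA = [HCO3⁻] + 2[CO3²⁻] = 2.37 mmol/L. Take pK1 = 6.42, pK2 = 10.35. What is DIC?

DIC = 2.63 mmol/L

CA = [HCO3⁻] + 2[CO3²⁻] = (α₁ + 2α₂)·DIC
At pH 7.37: [H⁺]/K1 = 10^-0.95 = 0.11220, K2/[H⁺] = 10^-2.98 = 0.0010471
α₁ = 1/(1 + 0.11220 + 0.0010471) = 1/1.1132 = 0.8983; α₂ = α₁·K2/[H⁺] = 0.0009406
α₁ + 2α₂ = 0.9002
DIC = CA / (α₁ + 2α₂) = 2.37 / 0.9002 = 2.63 mmol/L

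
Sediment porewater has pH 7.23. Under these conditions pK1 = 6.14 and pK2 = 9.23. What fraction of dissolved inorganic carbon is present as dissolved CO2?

α₀ = 1 / (1 + K1/[H⁺] + K1K2/[H⁺]²) = 1 / (1 + 10^+1.09 + 10^-0.91)
   = 1 / (1 + 12.303 + 0.12303) = 1/13.426 = 0.07448

α₀ = 0.0745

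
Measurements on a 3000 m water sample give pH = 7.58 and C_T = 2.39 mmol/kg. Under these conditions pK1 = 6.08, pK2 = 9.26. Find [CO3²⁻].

α₂ = 1 / (1 + [H⁺]/K2 + [H⁺]²/(K1K2)) = 1 / (1 + 10^+1.68 + 10^+0.18)
   = 1 / (1 + 47.863 + 1.5136) = 1/50.377 = 0.01985
[CO3²⁻] = α₂ × DIC = 0.01985 × 2.39 = 0.0474 mmol/kg

[CO3²⁻] = 0.0474 mmol/kg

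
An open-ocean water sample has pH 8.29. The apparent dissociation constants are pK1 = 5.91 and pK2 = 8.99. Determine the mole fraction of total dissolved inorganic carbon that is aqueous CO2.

α₀ = 1 / (1 + K1/[H⁺] + K1K2/[H⁺]²) = 1 / (1 + 10^+2.38 + 10^+1.68)
   = 1 / (1 + 239.88 + 47.863) = 1/288.75 = 0.003463

α₀ = 0.00346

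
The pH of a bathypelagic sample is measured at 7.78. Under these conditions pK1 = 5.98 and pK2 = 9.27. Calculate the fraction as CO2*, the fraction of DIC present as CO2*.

α₀ = 1 / (1 + K1/[H⁺] + K1K2/[H⁺]²) = 1 / (1 + 10^+1.80 + 10^+0.31)
   = 1 / (1 + 63.096 + 2.0417) = 1/66.137 = 0.01512

α₀ = 0.0151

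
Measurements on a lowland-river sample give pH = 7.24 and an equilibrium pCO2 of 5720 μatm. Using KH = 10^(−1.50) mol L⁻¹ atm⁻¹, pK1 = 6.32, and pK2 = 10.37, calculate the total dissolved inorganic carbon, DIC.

[CO2*] = KH · pCO2 = 10^(−1.50) × 5720×10^-6 = 1.809×10^-4 mol/L
α₀ = 1/(1 + K1/[H⁺] + K1K2/[H⁺]²) = 1/(1 + 10^+0.92 + 10^-2.21) = 0.1073
DIC = [CO2*]/α₀ = 1.809×10^-4 / 0.1073 = 1.69 mmol/L

DIC = 1.69 mmol/L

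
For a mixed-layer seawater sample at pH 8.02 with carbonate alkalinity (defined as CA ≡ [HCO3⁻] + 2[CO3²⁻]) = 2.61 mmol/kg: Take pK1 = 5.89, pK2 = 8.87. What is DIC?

DIC = 2.34 mmol/kg

CA = [HCO3⁻] + 2[CO3²⁻] = (α₁ + 2α₂)·DIC
At pH 8.02: [H⁺]/K1 = 10^-2.13 = 0.0074131, K2/[H⁺] = 10^-0.85 = 0.14125
α₁ = 1/(1 + 0.0074131 + 0.14125) = 1/1.1487 = 0.8706; α₂ = α₁·K2/[H⁺] = 0.1230
α₁ + 2α₂ = 1.1165
DIC = CA / (α₁ + 2α₂) = 2.61 / 1.1165 = 2.34 mmol/kg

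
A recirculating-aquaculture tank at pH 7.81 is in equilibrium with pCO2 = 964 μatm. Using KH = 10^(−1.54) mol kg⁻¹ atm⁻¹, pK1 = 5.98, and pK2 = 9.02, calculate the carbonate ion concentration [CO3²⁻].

[CO2*] = KH · pCO2 = 10^(−1.54) × 964×10^-6 = 2.780×10^-5 mol/kg
α₀ = 1/(1 + K1/[H⁺] + K1K2/[H⁺]²) = 1/(1 + 10^+1.83 + 10^+0.62) = 0.01374
DIC = [CO2*]/α₀ = 2.780×10^-5 / 0.01374 = 2.023 mmol/kg
[CO3²⁻] = α₂·DIC; α₂ = 0.05728, so [CO3²⁻] = 0.05728 × 2.023 = 0.116 mmol/kg

[CO3²⁻] = 0.116 mmol/kg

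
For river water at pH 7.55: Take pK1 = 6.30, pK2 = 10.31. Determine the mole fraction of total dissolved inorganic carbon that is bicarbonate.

α₁ = 1 / (1 + [H⁺]/K1 + K2/[H⁺]) = 1 / (1 + 10^-1.25 + 10^-2.76)
   = 1 / (1 + 0.056234 + 0.0017378) = 1/1.0580 = 0.9452

α₁ = 0.945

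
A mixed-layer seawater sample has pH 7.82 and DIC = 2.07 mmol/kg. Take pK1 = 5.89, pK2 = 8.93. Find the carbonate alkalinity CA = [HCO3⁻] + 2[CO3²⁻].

CA = 2.20 mmol/kg

CA = [HCO3⁻] + 2[CO3²⁻] = (α₁ + 2α₂)·DIC
At pH 7.82: [H⁺]/K1 = 10^-1.93 = 0.011749, K2/[H⁺] = 10^-1.11 = 0.077625
α₁ = 1/(1 + 0.011749 + 0.077625) = 1/1.0894 = 0.9180; α₂ = α₁·K2/[H⁺] = 0.07126
α₁ + 2α₂ = 1.0605
CA = 1.0605 × 2.07 = 2.20 mmol/kg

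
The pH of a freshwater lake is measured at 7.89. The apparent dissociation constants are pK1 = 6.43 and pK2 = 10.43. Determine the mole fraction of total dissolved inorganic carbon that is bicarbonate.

α₁ = 0.964

α₁ = 1 / (1 + [H⁺]/K1 + K2/[H⁺]) = 1 / (1 + 10^-1.46 + 10^-2.54)
   = 1 / (1 + 0.034674 + 0.0028840) = 1/1.0376 = 0.9638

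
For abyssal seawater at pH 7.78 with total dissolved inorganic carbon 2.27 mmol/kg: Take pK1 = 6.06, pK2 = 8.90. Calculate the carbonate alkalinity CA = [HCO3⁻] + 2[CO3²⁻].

CA = [HCO3⁻] + 2[CO3²⁻] = (α₁ + 2α₂)·DIC
At pH 7.78: [H⁺]/K1 = 10^-1.72 = 0.019055, K2/[H⁺] = 10^-1.12 = 0.075858
α₁ = 1/(1 + 0.019055 + 0.075858) = 1/1.0949 = 0.9133; α₂ = α₁·K2/[H⁺] = 0.06928
α₁ + 2α₂ = 1.0519
CA = 1.0519 × 2.27 = 2.39 mmol/kg

CA = 2.39 mmol/kg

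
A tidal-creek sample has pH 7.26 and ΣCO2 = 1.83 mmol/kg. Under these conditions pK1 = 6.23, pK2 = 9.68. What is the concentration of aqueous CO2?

[CO2*] = 0.156 mmol/kg

α₀ = 1 / (1 + K1/[H⁺] + K1K2/[H⁺]²) = 1 / (1 + 10^+1.03 + 10^-1.39)
   = 1 / (1 + 10.715 + 0.040738) = 1/11.756 = 0.08506
[CO2*] = α₀ × DIC = 0.08506 × 1.83 = 0.156 mmol/kg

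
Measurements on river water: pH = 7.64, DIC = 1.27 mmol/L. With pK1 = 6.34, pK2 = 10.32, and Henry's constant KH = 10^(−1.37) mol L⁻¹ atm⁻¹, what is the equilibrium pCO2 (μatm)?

α₀ = 1 / (1 + K1/[H⁺] + K1K2/[H⁺]²) = 1 / (1 + 10^+1.30 + 10^-1.38)
   = 1 / (1 + 19.953 + 0.041687) = 1/20.994 = 0.04763
[CO2*] = α₀ × DIC = 0.04763 × 1.27 = 0.06049 mmol/L
pCO2 = [CO2*]/KH = 6.049×10^-5 / 4.266×10^-2 = 1420 μatm

pCO2 = 1420 μatm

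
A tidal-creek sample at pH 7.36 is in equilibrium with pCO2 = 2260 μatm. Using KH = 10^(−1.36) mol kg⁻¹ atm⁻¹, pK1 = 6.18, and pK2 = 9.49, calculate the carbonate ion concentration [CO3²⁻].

[CO3²⁻] = 11.1 μmol/kg

[CO2*] = KH · pCO2 = 10^(−1.36) × 2260×10^-6 = 9.865×10^-5 mol/kg
α₀ = 1/(1 + K1/[H⁺] + K1K2/[H⁺]²) = 1/(1 + 10^+1.18 + 10^-0.95) = 0.06155
DIC = [CO2*]/α₀ = 9.865×10^-5 / 0.06155 = 1.603 mmol/kg
[CO3²⁻] = α₂·DIC; α₂ = 0.006906, so [CO3²⁻] = 0.006906 × 1.603 = 0.0111 mmol/kg = 11.1 μmol/kg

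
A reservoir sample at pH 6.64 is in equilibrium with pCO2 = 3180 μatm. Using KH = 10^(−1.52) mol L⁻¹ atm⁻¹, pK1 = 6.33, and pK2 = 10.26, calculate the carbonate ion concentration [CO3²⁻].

[CO3²⁻] = 0.0470 μmol/L

[CO2*] = KH · pCO2 = 10^(−1.52) × 3180×10^-6 = 9.603×10^-5 mol/L
α₀ = 1/(1 + K1/[H⁺] + K1K2/[H⁺]²) = 1/(1 + 10^+0.31 + 10^-3.31) = 0.3287
DIC = [CO2*]/α₀ = 9.603×10^-5 / 0.3287 = 0.2922 mmol/L
[CO3²⁻] = α₂·DIC; α₂ = 0.0001610, so [CO3²⁻] = 0.0001610 × 0.2922 = 4.70×10^-5 mmol/L = 0.0470 μmol/L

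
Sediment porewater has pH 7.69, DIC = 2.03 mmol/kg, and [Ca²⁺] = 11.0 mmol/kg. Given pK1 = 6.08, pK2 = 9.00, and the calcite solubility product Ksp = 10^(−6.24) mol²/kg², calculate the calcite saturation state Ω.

α₂ = 1 / (1 + [H⁺]/K2 + [H⁺]²/(K1K2)) = 1 / (1 + 10^+1.31 + 10^-0.30)
   = 1 / (1 + 20.417 + 0.50119) = 1/21.919 = 0.04562
[CO3²⁻] = α₂ × DIC = 0.04562 × 2.03 = 0.09262 mmol/kg
Ksp = 10^(−6.24) = 5.754×10^-7
Ω = [Ca²⁺][CO3²⁻]/Ksp = (11.0×10^-3)(9.262×10^-5) / 5.754×10^-7 = 1.77

Ω = 1.77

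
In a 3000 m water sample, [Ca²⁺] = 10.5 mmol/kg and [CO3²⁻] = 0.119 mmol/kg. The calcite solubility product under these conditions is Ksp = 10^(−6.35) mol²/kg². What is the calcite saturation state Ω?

Ksp = 10^(−6.35) = 4.467×10^-7
Ω = [Ca²⁺][CO3²⁻]/Ksp = (10.5×10^-3)(0.119×10^-3) / 4.467×10^-7 = 2.80

Ω = 2.80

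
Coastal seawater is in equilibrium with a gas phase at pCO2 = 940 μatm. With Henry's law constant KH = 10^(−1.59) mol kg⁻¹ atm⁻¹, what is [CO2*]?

[CO2*] = 24.2 μmol/kg

KH = 10^(−1.59) = 2.570×10^-2 mol kg⁻¹ atm⁻¹
[CO2*] = KH · pCO2 = 2.570×10^-2 × 940×10^-6 atm = 2.42×10^-5 mol/kg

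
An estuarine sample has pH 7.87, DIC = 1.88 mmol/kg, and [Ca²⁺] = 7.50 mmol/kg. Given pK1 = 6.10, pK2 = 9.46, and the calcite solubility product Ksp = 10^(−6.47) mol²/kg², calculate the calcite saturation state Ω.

α₂ = 1 / (1 + [H⁺]/K2 + [H⁺]²/(K1K2)) = 1 / (1 + 10^+1.59 + 10^-0.18)
   = 1 / (1 + 38.905 + 0.66069) = 1/40.565 = 0.02465
[CO3²⁻] = α₂ × DIC = 0.02465 × 1.88 = 0.04635 mmol/kg
Ksp = 10^(−6.47) = 3.388×10^-7
Ω = [Ca²⁺][CO3²⁻]/Ksp = (7.50×10^-3)(4.635×10^-5) / 3.388×10^-7 = 1.03

Ω = 1.03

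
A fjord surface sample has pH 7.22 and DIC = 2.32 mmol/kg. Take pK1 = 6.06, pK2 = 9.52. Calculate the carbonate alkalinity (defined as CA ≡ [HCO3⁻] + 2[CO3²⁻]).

CA = 2.18 mmol/kg

CA = [HCO3⁻] + 2[CO3²⁻] = (α₁ + 2α₂)·DIC
At pH 7.22: [H⁺]/K1 = 10^-1.16 = 0.069183, K2/[H⁺] = 10^-2.30 = 0.0050119
α₁ = 1/(1 + 0.069183 + 0.0050119) = 1/1.0742 = 0.9309; α₂ = α₁·K2/[H⁺] = 0.004666
α₁ + 2α₂ = 0.9403
CA = 0.9403 × 2.32 = 2.18 mmol/kg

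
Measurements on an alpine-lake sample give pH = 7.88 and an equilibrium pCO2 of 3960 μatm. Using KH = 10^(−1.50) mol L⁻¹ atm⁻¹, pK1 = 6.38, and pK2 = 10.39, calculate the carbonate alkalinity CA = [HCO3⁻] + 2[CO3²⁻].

[CO2*] = KH · pCO2 = 10^(−1.50) × 3960×10^-6 = 1.252×10^-4 mol/L
α₀ = 1/(1 + K1/[H⁺] + K1K2/[H⁺]²) = 1/(1 + 10^+1.50 + 10^-1.01) = 0.03056
DIC = [CO2*]/α₀ = 1.252×10^-4 / 0.03056 = 4.097 mmol/L
CA = (α₁ + 2α₂)·DIC = (0.9665 + 2×0.002987) × 4.097 = 3.98 mmol/L

CA = 3.98 mmol/L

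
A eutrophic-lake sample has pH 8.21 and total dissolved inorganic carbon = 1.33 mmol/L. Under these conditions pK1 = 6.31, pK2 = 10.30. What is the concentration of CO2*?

α₀ = 1 / (1 + K1/[H⁺] + K1K2/[H⁺]²) = 1 / (1 + 10^+1.90 + 10^-0.19)
   = 1 / (1 + 79.433 + 0.64565) = 1/81.078 = 0.01233
[CO2*] = α₀ × DIC = 0.01233 × 1.33 = 0.0164 mmol/L = 16.4 μmol/L

[CO2*] = 16.4 μmol/L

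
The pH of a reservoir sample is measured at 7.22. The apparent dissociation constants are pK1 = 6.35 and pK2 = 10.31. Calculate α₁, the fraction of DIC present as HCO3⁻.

α₁ = 1 / (1 + [H⁺]/K1 + K2/[H⁺]) = 1 / (1 + 10^-0.87 + 10^-3.09)
   = 1 / (1 + 0.13490 + 0.00081283) = 1/1.1357 = 0.8805

α₁ = 0.881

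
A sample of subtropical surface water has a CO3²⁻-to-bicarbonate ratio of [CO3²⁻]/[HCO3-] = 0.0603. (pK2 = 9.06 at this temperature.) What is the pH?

pH = 7.84

From K2 = [H⁺][CO3²⁻]/[HCO3-]:  pH = pK2 + log₁₀([CO3²⁻]/[HCO3-])
log₁₀(0.0603) = -1.220
pH = 9.06 + (-1.220) = 7.84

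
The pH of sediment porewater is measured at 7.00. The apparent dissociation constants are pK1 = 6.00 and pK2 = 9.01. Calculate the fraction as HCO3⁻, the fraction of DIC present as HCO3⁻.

α₁ = 1 / (1 + [H⁺]/K1 + K2/[H⁺]) = 1 / (1 + 10^-1.00 + 10^-2.01)
   = 1 / (1 + 0.10000 + 0.0097724) = 1/1.1098 = 0.9011

α₁ = 0.901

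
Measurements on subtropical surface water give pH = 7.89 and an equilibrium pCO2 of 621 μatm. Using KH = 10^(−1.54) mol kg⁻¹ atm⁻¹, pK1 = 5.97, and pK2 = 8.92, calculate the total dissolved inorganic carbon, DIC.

DIC = 1.65 mmol/kg

[CO2*] = KH · pCO2 = 10^(−1.54) × 621×10^-6 = 1.791×10^-5 mol/kg
α₀ = 1/(1 + K1/[H⁺] + K1K2/[H⁺]²) = 1/(1 + 10^+1.92 + 10^+0.89) = 0.01088
DIC = [CO2*]/α₀ = 1.791×10^-5 / 0.01088 = 1.65 mmol/kg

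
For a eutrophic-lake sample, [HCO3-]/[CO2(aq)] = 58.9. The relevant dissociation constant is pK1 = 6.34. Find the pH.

From K1 = [H⁺][HCO3-]/[CO2(aq)]:  pH = pK1 + log₁₀([HCO3-]/[CO2(aq)])
log₁₀(58.9) = +1.770
pH = 6.34 + (+1.770) = 8.11

pH = 8.11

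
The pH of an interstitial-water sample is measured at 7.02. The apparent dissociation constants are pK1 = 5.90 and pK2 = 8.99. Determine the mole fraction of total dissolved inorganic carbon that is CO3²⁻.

α₂ = 0.00986

α₂ = 1 / (1 + [H⁺]/K2 + [H⁺]²/(K1K2)) = 1 / (1 + 10^+1.97 + 10^+0.85)
   = 1 / (1 + 93.325 + 7.0795) = 1/101.40 = 0.009861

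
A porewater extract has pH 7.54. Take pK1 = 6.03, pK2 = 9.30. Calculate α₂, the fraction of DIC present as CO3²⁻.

α₂ = 1 / (1 + [H⁺]/K2 + [H⁺]²/(K1K2)) = 1 / (1 + 10^+1.76 + 10^+0.25)
   = 1 / (1 + 57.544 + 1.7783) = 1/60.322 = 0.01658

α₂ = 0.0166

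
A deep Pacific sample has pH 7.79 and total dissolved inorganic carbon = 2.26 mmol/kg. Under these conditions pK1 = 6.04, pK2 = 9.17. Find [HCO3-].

[HCO3⁻] = 2.13 mmol/kg

α₁ = 1 / (1 + [H⁺]/K1 + K2/[H⁺]) = 1 / (1 + 10^-1.75 + 10^-1.38)
   = 1 / (1 + 0.017783 + 0.041687) = 1/1.0595 = 0.9439
[HCO3⁻] = α₁ × DIC = 0.9439 × 2.26 = 2.13 mmol/kg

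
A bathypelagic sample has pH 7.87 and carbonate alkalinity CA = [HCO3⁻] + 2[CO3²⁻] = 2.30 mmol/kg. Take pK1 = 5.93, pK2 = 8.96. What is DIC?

CA = [HCO3⁻] + 2[CO3²⁻] = (α₁ + 2α₂)·DIC
At pH 7.87: [H⁺]/K1 = 10^-1.94 = 0.011482, K2/[H⁺] = 10^-1.09 = 0.081283
α₁ = 1/(1 + 0.011482 + 0.081283) = 1/1.0928 = 0.9151; α₂ = α₁·K2/[H⁺] = 0.07438
α₁ + 2α₂ = 1.0639
DIC = CA / (α₁ + 2α₂) = 2.30 / 1.0639 = 2.16 mmol/kg

DIC = 2.16 mmol/kg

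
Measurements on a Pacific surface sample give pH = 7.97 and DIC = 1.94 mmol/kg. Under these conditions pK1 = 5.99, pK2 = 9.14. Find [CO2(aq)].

α₀ = 1 / (1 + K1/[H⁺] + K1K2/[H⁺]²) = 1 / (1 + 10^+1.98 + 10^+0.81)
   = 1 / (1 + 95.499 + 6.4565) = 1/102.96 = 0.009713
[CO2*] = α₀ × DIC = 0.009713 × 1.94 = 0.0188 mmol/kg = 18.8 μmol/kg

[CO2*] = 18.8 μmol/kg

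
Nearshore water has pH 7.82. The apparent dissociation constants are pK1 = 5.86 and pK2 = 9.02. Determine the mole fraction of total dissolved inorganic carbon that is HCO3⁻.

α₁ = 1 / (1 + [H⁺]/K1 + K2/[H⁺]) = 1 / (1 + 10^-1.96 + 10^-1.20)
   = 1 / (1 + 0.010965 + 0.063096) = 1/1.0741 = 0.9310

α₁ = 0.931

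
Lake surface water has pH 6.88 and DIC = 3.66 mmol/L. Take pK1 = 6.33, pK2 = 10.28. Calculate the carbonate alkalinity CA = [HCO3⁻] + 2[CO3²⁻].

CA = 2.86 mmol/L

CA = [HCO3⁻] + 2[CO3²⁻] = (α₁ + 2α₂)·DIC
At pH 6.88: [H⁺]/K1 = 10^-0.55 = 0.28184, K2/[H⁺] = 10^-3.40 = 0.00039811
α₁ = 1/(1 + 0.28184 + 0.00039811) = 1/1.2822 = 0.7799; α₂ = α₁·K2/[H⁺] = 0.0003105
α₁ + 2α₂ = 0.7805
CA = 0.7805 × 3.66 = 2.86 mmol/L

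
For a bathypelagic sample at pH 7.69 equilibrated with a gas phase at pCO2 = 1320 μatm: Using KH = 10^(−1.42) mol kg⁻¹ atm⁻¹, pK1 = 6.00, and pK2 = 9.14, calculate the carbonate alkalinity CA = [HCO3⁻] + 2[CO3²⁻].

CA = 2.63 mmol/kg

[CO2*] = KH · pCO2 = 10^(−1.42) × 1320×10^-6 = 5.019×10^-5 mol/kg
α₀ = 1/(1 + K1/[H⁺] + K1K2/[H⁺]²) = 1/(1 + 10^+1.69 + 10^+0.24) = 0.01934
DIC = [CO2*]/α₀ = 5.019×10^-5 / 0.01934 = 2.595 mmol/kg
CA = (α₁ + 2α₂)·DIC = (0.9471 + 2×0.03360) × 2.595 = 2.63 mmol/kg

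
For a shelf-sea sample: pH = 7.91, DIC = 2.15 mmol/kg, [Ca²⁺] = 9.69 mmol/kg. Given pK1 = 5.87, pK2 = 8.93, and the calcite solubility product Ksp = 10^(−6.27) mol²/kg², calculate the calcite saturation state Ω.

α₂ = 1 / (1 + [H⁺]/K2 + [H⁺]²/(K1K2)) = 1 / (1 + 10^+1.02 + 10^-1.02)
   = 1 / (1 + 10.471 + 0.095499) = 1/11.567 = 0.08645
[CO3²⁻] = α₂ × DIC = 0.08645 × 2.15 = 0.1859 mmol/kg
Ksp = 10^(−6.27) = 5.370×10^-7
Ω = [Ca²⁺][CO3²⁻]/Ksp = (9.69×10^-3)(1.859×10^-4) / 5.370×10^-7 = 3.35

Ω = 3.35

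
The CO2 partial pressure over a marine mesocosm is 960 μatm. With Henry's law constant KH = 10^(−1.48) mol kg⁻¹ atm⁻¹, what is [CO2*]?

[CO2*] = 31.8 μmol/kg

KH = 10^(−1.48) = 3.311×10^-2 mol kg⁻¹ atm⁻¹
[CO2*] = KH · pCO2 = 3.311×10^-2 × 960×10^-6 atm = 3.18×10^-5 mol/kg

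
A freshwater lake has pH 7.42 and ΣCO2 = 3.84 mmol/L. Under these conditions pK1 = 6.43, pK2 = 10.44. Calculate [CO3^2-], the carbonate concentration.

α₂ = 1 / (1 + [H⁺]/K2 + [H⁺]²/(K1K2)) = 1 / (1 + 10^+3.02 + 10^+2.03)
   = 1 / (1 + 1047.1 + 107.15) = 1/1155.3 = 0.0008656
[CO3²⁻] = α₂ × DIC = 0.0008656 × 3.84 = 0.00332 mmol/L = 3.32 μmol/L

[CO3²⁻] = 3.32 μmol/L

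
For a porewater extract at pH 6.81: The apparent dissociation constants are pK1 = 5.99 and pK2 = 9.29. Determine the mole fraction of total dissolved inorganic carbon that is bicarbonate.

α₁ = 0.866

α₁ = 1 / (1 + [H⁺]/K1 + K2/[H⁺]) = 1 / (1 + 10^-0.82 + 10^-2.48)
   = 1 / (1 + 0.15136 + 0.0033113) = 1/1.1547 = 0.8661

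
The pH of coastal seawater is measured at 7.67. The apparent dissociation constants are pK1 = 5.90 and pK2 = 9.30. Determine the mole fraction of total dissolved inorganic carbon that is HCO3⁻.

α₁ = 0.961

α₁ = 1 / (1 + [H⁺]/K1 + K2/[H⁺]) = 1 / (1 + 10^-1.77 + 10^-1.63)
   = 1 / (1 + 0.016982 + 0.023442) = 1/1.0404 = 0.9611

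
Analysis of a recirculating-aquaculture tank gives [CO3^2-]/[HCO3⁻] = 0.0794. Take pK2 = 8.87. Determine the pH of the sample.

pH = 7.77

From K2 = [H⁺][CO3^2-]/[HCO3⁻]:  pH = pK2 + log₁₀([CO3^2-]/[HCO3⁻])
log₁₀(0.0794) = -1.100
pH = 8.87 + (-1.100) = 7.77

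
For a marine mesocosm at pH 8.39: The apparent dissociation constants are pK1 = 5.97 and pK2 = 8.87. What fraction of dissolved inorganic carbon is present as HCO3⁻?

α₁ = 0.749

α₁ = 1 / (1 + [H⁺]/K1 + K2/[H⁺]) = 1 / (1 + 10^-2.42 + 10^-0.48)
   = 1 / (1 + 0.0038019 + 0.33113) = 1/1.3349 = 0.7491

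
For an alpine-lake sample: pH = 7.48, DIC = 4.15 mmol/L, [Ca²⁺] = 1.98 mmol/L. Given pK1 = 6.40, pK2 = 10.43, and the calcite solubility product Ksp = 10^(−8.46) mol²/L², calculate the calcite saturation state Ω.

Ω = 2.45

α₂ = 1 / (1 + [H⁺]/K2 + [H⁺]²/(K1K2)) = 1 / (1 + 10^+2.95 + 10^+1.87)
   = 1 / (1 + 891.25 + 74.131) = 1/966.38 = 0.001035
[CO3²⁻] = α₂ × DIC = 0.001035 × 4.15 = 0.004294 mmol/L = 4.294 μmol/L
Ksp = 10^(−8.46) = 3.467×10^-9
Ω = [Ca²⁺][CO3²⁻]/Ksp = (1.98×10^-3)(4.294×10^-6) / 3.467×10^-9 = 2.45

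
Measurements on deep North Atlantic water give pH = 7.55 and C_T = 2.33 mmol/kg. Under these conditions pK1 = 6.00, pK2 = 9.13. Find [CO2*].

[CO2*] = 0.0623 mmol/kg

α₀ = 1 / (1 + K1/[H⁺] + K1K2/[H⁺]²) = 1 / (1 + 10^+1.55 + 10^-0.03)
   = 1 / (1 + 35.481 + 0.93325) = 1/37.415 = 0.02673
[CO2*] = α₀ × DIC = 0.02673 × 2.33 = 0.0623 mmol/kg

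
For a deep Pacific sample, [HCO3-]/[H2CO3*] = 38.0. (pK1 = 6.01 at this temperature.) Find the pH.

pH = 7.59

From K1 = [H⁺][HCO3-]/[H2CO3*]:  pH = pK1 + log₁₀([HCO3-]/[H2CO3*])
log₁₀(38.0) = +1.580
pH = 6.01 + (+1.580) = 7.59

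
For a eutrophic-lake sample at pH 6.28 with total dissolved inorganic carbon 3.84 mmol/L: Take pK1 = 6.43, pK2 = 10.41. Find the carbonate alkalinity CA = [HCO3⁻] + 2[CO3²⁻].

CA = 1.59 mmol/L

CA = [HCO3⁻] + 2[CO3²⁻] = (α₁ + 2α₂)·DIC
At pH 6.28: [H⁺]/K1 = 10^0.15 = 1.4125, K2/[H⁺] = 10^-4.13 = 7.4131×10^-5
α₁ = 1/(1 + 1.4125 + 7.4131×10^-5) = 1/2.4126 = 0.4145; α₂ = α₁·K2/[H⁺] = 3.073×10^-5
α₁ + 2α₂ = 0.4146
CA = 0.4146 × 3.84 = 1.59 mmol/L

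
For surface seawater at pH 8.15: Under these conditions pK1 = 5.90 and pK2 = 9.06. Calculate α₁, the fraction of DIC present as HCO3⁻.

α₁ = 1 / (1 + [H⁺]/K1 + K2/[H⁺]) = 1 / (1 + 10^-2.25 + 10^-0.91)
   = 1 / (1 + 0.0056234 + 0.12303) = 1/1.1287 = 0.8860

α₁ = 0.886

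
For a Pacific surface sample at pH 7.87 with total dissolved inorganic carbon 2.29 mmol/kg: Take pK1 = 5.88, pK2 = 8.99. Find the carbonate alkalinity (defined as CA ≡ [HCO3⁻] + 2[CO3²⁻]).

CA = [HCO3⁻] + 2[CO3²⁻] = (α₁ + 2α₂)·DIC
At pH 7.87: [H⁺]/K1 = 10^-1.99 = 0.010233, K2/[H⁺] = 10^-1.12 = 0.075858
α₁ = 1/(1 + 0.010233 + 0.075858) = 1/1.0861 = 0.9207; α₂ = α₁·K2/[H⁺] = 0.06984
α₁ + 2α₂ = 1.0604
CA = 1.0604 × 2.29 = 2.43 mmol/kg

CA = 2.43 mmol/kg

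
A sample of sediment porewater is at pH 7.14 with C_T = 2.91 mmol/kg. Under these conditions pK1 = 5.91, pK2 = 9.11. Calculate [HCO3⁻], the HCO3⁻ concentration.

α₁ = 1 / (1 + [H⁺]/K1 + K2/[H⁺]) = 1 / (1 + 10^-1.23 + 10^-1.97)
   = 1 / (1 + 0.058884 + 0.010715) = 1/1.0696 = 0.9349
[HCO3⁻] = α₁ × DIC = 0.9349 × 2.91 = 2.72 mmol/kg

[HCO3⁻] = 2.72 mmol/kg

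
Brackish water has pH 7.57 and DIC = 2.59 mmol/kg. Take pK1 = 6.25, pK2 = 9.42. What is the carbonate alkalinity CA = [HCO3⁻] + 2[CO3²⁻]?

CA = 2.51 mmol/kg

CA = [HCO3⁻] + 2[CO3²⁻] = (α₁ + 2α₂)·DIC
At pH 7.57: [H⁺]/K1 = 10^-1.32 = 0.047863, K2/[H⁺] = 10^-1.85 = 0.014125
α₁ = 1/(1 + 0.047863 + 0.014125) = 1/1.0620 = 0.9416; α₂ = α₁·K2/[H⁺] = 0.01330
α₁ + 2α₂ = 0.9682
CA = 0.9682 × 2.59 = 2.51 mmol/kg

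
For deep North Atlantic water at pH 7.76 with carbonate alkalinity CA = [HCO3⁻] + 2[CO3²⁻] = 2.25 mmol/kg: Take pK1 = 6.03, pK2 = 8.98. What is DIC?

DIC = 2.17 mmol/kg

CA = [HCO3⁻] + 2[CO3²⁻] = (α₁ + 2α₂)·DIC
At pH 7.76: [H⁺]/K1 = 10^-1.73 = 0.018621, K2/[H⁺] = 10^-1.22 = 0.060256
α₁ = 1/(1 + 0.018621 + 0.060256) = 1/1.0789 = 0.9269; α₂ = α₁·K2/[H⁺] = 0.05585
α₁ + 2α₂ = 1.0386
DIC = CA / (α₁ + 2α₂) = 2.25 / 1.0386 = 2.17 mmol/kg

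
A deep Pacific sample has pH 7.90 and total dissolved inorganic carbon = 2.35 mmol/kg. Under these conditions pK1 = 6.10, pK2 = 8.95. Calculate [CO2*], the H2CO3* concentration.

α₀ = 1 / (1 + K1/[H⁺] + K1K2/[H⁺]²) = 1 / (1 + 10^+1.80 + 10^+0.75)
   = 1 / (1 + 63.096 + 5.6234) = 1/69.719 = 0.01434
[CO2*] = α₀ × DIC = 0.01434 × 2.35 = 0.0337 mmol/kg

[CO2*] = 0.0337 mmol/kg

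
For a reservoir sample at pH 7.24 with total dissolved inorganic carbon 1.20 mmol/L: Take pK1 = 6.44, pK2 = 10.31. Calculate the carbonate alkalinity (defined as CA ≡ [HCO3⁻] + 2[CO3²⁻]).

CA = [HCO3⁻] + 2[CO3²⁻] = (α₁ + 2α₂)·DIC
At pH 7.24: [H⁺]/K1 = 10^-0.80 = 0.15849, K2/[H⁺] = 10^-3.07 = 0.00085114
α₁ = 1/(1 + 0.15849 + 0.00085114) = 1/1.1593 = 0.8626; α₂ = α₁·K2/[H⁺] = 0.0007342
α₁ + 2α₂ = 0.8640
CA = 0.8640 × 1.20 = 1.04 mmol/L

CA = 1.04 mmol/L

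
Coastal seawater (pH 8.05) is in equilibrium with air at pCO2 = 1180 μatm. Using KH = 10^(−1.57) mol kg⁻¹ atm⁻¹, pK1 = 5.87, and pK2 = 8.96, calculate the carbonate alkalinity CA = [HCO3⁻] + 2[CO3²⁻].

[CO2*] = KH · pCO2 = 10^(−1.57) × 1180×10^-6 = 3.176×10^-5 mol/kg
α₀ = 1/(1 + K1/[H⁺] + K1K2/[H⁺]²) = 1/(1 + 10^+2.18 + 10^+1.27) = 0.005849
DIC = [CO2*]/α₀ = 3.176×10^-5 / 0.005849 = 5.430 mmol/kg
CA = (α₁ + 2α₂)·DIC = (0.8852 + 2×0.1089) × 5.430 = 5.99 mmol/kg

CA = 5.99 mmol/kg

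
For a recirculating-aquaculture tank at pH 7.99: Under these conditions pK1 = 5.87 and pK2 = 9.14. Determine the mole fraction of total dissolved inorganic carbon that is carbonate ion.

α₂ = 0.0656

α₂ = 1 / (1 + [H⁺]/K2 + [H⁺]²/(K1K2)) = 1 / (1 + 10^+1.15 + 10^-0.97)
   = 1 / (1 + 14.125 + 0.10715) = 1/15.233 = 0.06565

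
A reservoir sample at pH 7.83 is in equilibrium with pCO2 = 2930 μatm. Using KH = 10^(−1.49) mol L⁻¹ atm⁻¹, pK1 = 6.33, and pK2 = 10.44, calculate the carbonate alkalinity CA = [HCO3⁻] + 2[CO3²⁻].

CA = 3.01 mmol/L

[CO2*] = KH · pCO2 = 10^(−1.49) × 2930×10^-6 = 9.481×10^-5 mol/L
α₀ = 1/(1 + K1/[H⁺] + K1K2/[H⁺]²) = 1/(1 + 10^+1.50 + 10^-1.11) = 0.03058
DIC = [CO2*]/α₀ = 9.481×10^-5 / 0.03058 = 3.100 mmol/L
CA = (α₁ + 2α₂)·DIC = (0.9670 + 2×0.002374) × 3.100 = 3.01 mmol/L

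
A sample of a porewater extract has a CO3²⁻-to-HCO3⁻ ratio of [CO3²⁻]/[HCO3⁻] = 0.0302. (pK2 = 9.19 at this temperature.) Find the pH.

pH = 7.67

From K2 = [H⁺][CO3²⁻]/[HCO3⁻]:  pH = pK2 + log₁₀([CO3²⁻]/[HCO3⁻])
log₁₀(0.0302) = -1.520
pH = 9.19 + (-1.520) = 7.67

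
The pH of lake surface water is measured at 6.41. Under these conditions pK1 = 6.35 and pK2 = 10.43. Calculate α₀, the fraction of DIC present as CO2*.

α₀ = 1 / (1 + K1/[H⁺] + K1K2/[H⁺]²) = 1 / (1 + 10^+0.06 + 10^-3.96)
   = 1 / (1 + 1.1482 + 0.00010965) = 1/2.1483 = 0.4655

α₀ = 0.465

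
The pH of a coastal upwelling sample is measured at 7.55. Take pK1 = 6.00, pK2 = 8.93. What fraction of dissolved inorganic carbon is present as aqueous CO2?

α₀ = 0.0263

α₀ = 1 / (1 + K1/[H⁺] + K1K2/[H⁺]²) = 1 / (1 + 10^+1.55 + 10^+0.17)
   = 1 / (1 + 35.481 + 1.4791) = 1/37.960 = 0.02634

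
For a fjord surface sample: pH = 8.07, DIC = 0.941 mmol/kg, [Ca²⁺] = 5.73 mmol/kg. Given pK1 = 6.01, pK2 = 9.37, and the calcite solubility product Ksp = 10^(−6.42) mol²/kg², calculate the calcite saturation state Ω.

α₂ = 1 / (1 + [H⁺]/K2 + [H⁺]²/(K1K2)) = 1 / (1 + 10^+1.30 + 10^-0.76)
   = 1 / (1 + 19.953 + 0.17378) = 1/21.126 = 0.04733
[CO3²⁻] = α₂ × DIC = 0.04733 × 0.941 = 0.04454 mmol/kg
Ksp = 10^(−6.42) = 3.802×10^-7
Ω = [Ca²⁺][CO3²⁻]/Ksp = (5.73×10^-3)(4.454×10^-5) / 3.802×10^-7 = 0.671

Ω = 0.671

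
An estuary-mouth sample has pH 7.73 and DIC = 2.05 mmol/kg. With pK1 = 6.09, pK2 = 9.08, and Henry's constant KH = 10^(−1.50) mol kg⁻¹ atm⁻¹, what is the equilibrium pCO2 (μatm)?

pCO2 = 1390 μatm

α₀ = 1 / (1 + K1/[H⁺] + K1K2/[H⁺]²) = 1 / (1 + 10^+1.64 + 10^+0.29)
   = 1 / (1 + 43.652 + 1.9498) = 1/46.601 = 0.02146
[CO2*] = α₀ × DIC = 0.02146 × 2.05 = 0.04399 mmol/kg
pCO2 = [CO2*]/KH = 4.399×10^-5 / 3.162×10^-2 = 1390 μatm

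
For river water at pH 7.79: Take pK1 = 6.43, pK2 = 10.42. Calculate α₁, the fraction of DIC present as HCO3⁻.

α₁ = 0.956

α₁ = 1 / (1 + [H⁺]/K1 + K2/[H⁺]) = 1 / (1 + 10^-1.36 + 10^-2.63)
   = 1 / (1 + 0.043652 + 0.0023442) = 1/1.0460 = 0.9560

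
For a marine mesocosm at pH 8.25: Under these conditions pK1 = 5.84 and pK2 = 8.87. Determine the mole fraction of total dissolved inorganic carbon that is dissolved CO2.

α₀ = 1 / (1 + K1/[H⁺] + K1K2/[H⁺]²) = 1 / (1 + 10^+2.41 + 10^+1.79)
   = 1 / (1 + 257.04 + 61.660) = 1/319.70 = 0.003128

α₀ = 0.00313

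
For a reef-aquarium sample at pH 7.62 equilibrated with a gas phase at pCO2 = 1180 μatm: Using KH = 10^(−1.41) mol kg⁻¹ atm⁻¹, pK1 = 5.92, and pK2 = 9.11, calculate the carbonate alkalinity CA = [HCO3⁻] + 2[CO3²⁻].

CA = 2.45 mmol/kg

[CO2*] = KH · pCO2 = 10^(−1.41) × 1180×10^-6 = 4.591×10^-5 mol/kg
α₀ = 1/(1 + K1/[H⁺] + K1K2/[H⁺]²) = 1/(1 + 10^+1.70 + 10^+0.21) = 0.01896
DIC = [CO2*]/α₀ = 4.591×10^-5 / 0.01896 = 2.421 mmol/kg
CA = (α₁ + 2α₂)·DIC = (0.9503 + 2×0.03075) × 2.421 = 2.45 mmol/kg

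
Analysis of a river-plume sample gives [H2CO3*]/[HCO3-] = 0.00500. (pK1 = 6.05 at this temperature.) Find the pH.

pH = 8.35

From K1 = [H⁺][HCO3-]/[H2CO3*]:  pH = pK1 − log₁₀([H2CO3*]/[HCO3-])
log₁₀(0.00500) = -2.301
pH = 6.05 − (-2.301) = 8.35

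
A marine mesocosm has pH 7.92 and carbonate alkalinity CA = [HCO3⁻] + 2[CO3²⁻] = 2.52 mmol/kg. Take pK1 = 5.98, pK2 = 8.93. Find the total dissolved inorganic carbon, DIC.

CA = [HCO3⁻] + 2[CO3²⁻] = (α₁ + 2α₂)·DIC
At pH 7.92: [H⁺]/K1 = 10^-1.94 = 0.011482, K2/[H⁺] = 10^-1.01 = 0.097724
α₁ = 1/(1 + 0.011482 + 0.097724) = 1/1.1092 = 0.9015; α₂ = α₁·K2/[H⁺] = 0.08810
α₁ + 2α₂ = 1.0778
DIC = CA / (α₁ + 2α₂) = 2.52 / 1.0778 = 2.34 mmol/kg

DIC = 2.34 mmol/kg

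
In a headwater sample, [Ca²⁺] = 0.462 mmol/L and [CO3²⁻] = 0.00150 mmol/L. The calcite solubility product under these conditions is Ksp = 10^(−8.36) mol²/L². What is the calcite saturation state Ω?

Ksp = 10^(−8.36) = 4.365×10^-9
Ω = [Ca²⁺][CO3²⁻]/Ksp = (0.462×10^-3)(0.00150×10^-3) / 4.365×10^-9 = 0.159

Ω = 0.159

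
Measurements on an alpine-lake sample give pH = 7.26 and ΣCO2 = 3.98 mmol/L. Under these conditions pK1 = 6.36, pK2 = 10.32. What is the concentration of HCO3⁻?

α₁ = 1 / (1 + [H⁺]/K1 + K2/[H⁺]) = 1 / (1 + 10^-0.90 + 10^-3.06)
   = 1 / (1 + 0.12589 + 0.00087096) = 1/1.1268 = 0.8875
[HCO3⁻] = α₁ × DIC = 0.8875 × 3.98 = 3.53 mmol/L

[HCO3⁻] = 3.53 mmol/L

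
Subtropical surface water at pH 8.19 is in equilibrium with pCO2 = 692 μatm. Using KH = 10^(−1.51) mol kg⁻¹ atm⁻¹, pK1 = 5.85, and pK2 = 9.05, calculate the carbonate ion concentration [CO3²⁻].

[CO2*] = KH · pCO2 = 10^(−1.51) × 692×10^-6 = 2.138×10^-5 mol/kg
α₀ = 1/(1 + K1/[H⁺] + K1K2/[H⁺]²) = 1/(1 + 10^+2.34 + 10^+1.48) = 0.004000
DIC = [CO2*]/α₀ = 2.138×10^-5 / 0.004000 = 5.346 mmol/kg
[CO3²⁻] = α₂·DIC; α₂ = 0.1208, so [CO3²⁻] = 0.1208 × 5.346 = 0.646 mmol/kg

[CO3²⁻] = 0.646 mmol/kg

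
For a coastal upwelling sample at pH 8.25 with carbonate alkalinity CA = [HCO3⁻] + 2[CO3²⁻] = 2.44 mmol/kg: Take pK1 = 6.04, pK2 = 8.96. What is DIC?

CA = [HCO3⁻] + 2[CO3²⁻] = (α₁ + 2α₂)·DIC
At pH 8.25: [H⁺]/K1 = 10^-2.21 = 0.0061660, K2/[H⁺] = 10^-0.71 = 0.19498
α₁ = 1/(1 + 0.0061660 + 0.19498) = 1/1.2012 = 0.8325; α₂ = α₁·K2/[H⁺] = 0.1623
α₁ + 2α₂ = 1.1572
DIC = CA / (α₁ + 2α₂) = 2.44 / 1.1572 = 2.11 mmol/kg

DIC = 2.11 mmol/kg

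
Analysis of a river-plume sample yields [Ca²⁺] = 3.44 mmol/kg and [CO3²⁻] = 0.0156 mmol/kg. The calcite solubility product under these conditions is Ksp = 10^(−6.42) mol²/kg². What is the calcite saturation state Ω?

Ω = 0.141

Ksp = 10^(−6.42) = 3.802×10^-7
Ω = [Ca²⁺][CO3²⁻]/Ksp = (3.44×10^-3)(0.0156×10^-3) / 3.802×10^-7 = 0.141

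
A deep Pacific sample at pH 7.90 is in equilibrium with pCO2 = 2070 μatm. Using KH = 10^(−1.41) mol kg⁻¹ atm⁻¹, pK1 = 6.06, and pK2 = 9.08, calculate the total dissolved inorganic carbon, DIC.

[CO2*] = KH · pCO2 = 10^(−1.41) × 2070×10^-6 = 8.053×10^-5 mol/kg
α₀ = 1/(1 + K1/[H⁺] + K1K2/[H⁺]²) = 1/(1 + 10^+1.84 + 10^+0.66) = 0.01338
DIC = [CO2*]/α₀ = 8.053×10^-5 / 0.01338 = 6.02 mmol/kg

DIC = 6.02 mmol/kg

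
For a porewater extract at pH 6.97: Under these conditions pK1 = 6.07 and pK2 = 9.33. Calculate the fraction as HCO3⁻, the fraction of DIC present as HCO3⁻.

α₁ = 1 / (1 + [H⁺]/K1 + K2/[H⁺]) = 1 / (1 + 10^-0.90 + 10^-2.36)
   = 1 / (1 + 0.12589 + 0.0043652) = 1/1.1303 = 0.8848

α₁ = 0.885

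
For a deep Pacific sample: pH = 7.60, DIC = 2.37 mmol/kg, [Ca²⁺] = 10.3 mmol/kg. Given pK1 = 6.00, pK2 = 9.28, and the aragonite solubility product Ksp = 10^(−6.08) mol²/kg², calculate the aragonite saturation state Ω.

α₂ = 1 / (1 + [H⁺]/K2 + [H⁺]²/(K1K2)) = 1 / (1 + 10^+1.68 + 10^+0.08)
   = 1 / (1 + 47.863 + 1.2023) = 1/50.065 = 0.01997
[CO3²⁻] = α₂ × DIC = 0.01997 × 2.37 = 0.04734 mmol/kg
Ksp = 10^(−6.08) = 8.318×10^-7
Ω = [Ca²⁺][CO3²⁻]/Ksp = (10.3×10^-3)(4.734×10^-5) / 8.318×10^-7 = 0.586

Ω = 0.586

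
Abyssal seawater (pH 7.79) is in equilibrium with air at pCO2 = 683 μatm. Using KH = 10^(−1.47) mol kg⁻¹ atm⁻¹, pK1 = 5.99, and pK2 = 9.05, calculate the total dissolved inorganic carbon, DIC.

[CO2*] = KH · pCO2 = 10^(−1.47) × 683×10^-6 = 2.314×10^-5 mol/kg
α₀ = 1/(1 + K1/[H⁺] + K1K2/[H⁺]²) = 1/(1 + 10^+1.80 + 10^+0.54) = 0.01480
DIC = [CO2*]/α₀ = 2.314×10^-5 / 0.01480 = 1.56 mmol/kg

DIC = 1.56 mmol/kg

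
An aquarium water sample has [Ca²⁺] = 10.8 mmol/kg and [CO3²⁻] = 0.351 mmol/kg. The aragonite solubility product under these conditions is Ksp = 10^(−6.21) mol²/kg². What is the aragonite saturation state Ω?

Ω = 6.15

Ksp = 10^(−6.21) = 6.166×10^-7
Ω = [Ca²⁺][CO3²⁻]/Ksp = (10.8×10^-3)(0.351×10^-3) / 6.166×10^-7 = 6.15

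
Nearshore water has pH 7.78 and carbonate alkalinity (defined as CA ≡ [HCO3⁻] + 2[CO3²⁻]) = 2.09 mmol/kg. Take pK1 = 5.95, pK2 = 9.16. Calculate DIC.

DIC = 2.04 mmol/kg

CA = [HCO3⁻] + 2[CO3²⁻] = (α₁ + 2α₂)·DIC
At pH 7.78: [H⁺]/K1 = 10^-1.83 = 0.014791, K2/[H⁺] = 10^-1.38 = 0.041687
α₁ = 1/(1 + 0.014791 + 0.041687) = 1/1.0565 = 0.9465; α₂ = α₁·K2/[H⁺] = 0.03946
α₁ + 2α₂ = 1.0255
DIC = CA / (α₁ + 2α₂) = 2.09 / 1.0255 = 2.04 mmol/kg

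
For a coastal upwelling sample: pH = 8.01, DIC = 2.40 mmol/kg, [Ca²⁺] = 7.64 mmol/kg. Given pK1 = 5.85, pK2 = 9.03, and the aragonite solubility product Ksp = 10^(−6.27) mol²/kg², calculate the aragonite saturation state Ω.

Ω = 2.96

α₂ = 1 / (1 + [H⁺]/K2 + [H⁺]²/(K1K2)) = 1 / (1 + 10^+1.02 + 10^-1.14)
   = 1 / (1 + 10.471 + 0.072444) = 1/11.544 = 0.08663
[CO3²⁻] = α₂ × DIC = 0.08663 × 2.40 = 0.2079 mmol/kg
Ksp = 10^(−6.27) = 5.370×10^-7
Ω = [Ca²⁺][CO3²⁻]/Ksp = (7.64×10^-3)(2.079×10^-4) / 5.370×10^-7 = 2.96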